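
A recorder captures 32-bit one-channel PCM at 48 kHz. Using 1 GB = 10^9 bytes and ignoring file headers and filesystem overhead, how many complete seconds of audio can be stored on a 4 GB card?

20,833 seconds

Uncompressed byte rate = 48,000 × 4 × 1 = 192,000 bytes/s.
Capacity = 4 × 1,000,000,000 = 4,000,000,000 bytes.
4,000,000,000 / 192,000 ≈ 20833.33 s → 20,833 seconds.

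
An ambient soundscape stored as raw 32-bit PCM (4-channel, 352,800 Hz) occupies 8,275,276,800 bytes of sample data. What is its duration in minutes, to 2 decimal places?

Byte rate = 352,800 × 4 × 4 = 5,644,800 bytes/s.
Duration = 8,275,276,800 / 5,644,800 = 1,466 s.
1,466 s / 60 = 24.43 minutes.

24.43 minutes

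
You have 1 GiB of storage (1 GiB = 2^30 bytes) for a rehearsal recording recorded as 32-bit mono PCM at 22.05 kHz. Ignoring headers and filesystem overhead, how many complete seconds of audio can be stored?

12,173 seconds

Uncompressed byte rate = 22,050 × 4 × 1 = 88,200 bytes/s.
Capacity = 1 × 1,073,741,824 = 1,073,741,824 bytes.
1,073,741,824 / 88,200 ≈ 12173.94 s → 12,173 seconds.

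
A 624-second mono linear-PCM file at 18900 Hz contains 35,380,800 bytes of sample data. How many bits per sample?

Bytes per sample = 35,380,800 / (18,900 × 624 × 1) = 35,380,800 / 11,793,600 = 3.
Bit depth = 3 × 8 = 24 bits.

24 bits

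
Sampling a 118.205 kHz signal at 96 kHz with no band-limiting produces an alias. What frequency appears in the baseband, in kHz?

Nyquist = 96,000/2 = 48,000 Hz; 118,205 Hz exceeds it.
Alias = |118,205 − 1×96,000| = |118,205 − 96,000| = 22,205 Hz = 22.205 kHz.

22.205 kHz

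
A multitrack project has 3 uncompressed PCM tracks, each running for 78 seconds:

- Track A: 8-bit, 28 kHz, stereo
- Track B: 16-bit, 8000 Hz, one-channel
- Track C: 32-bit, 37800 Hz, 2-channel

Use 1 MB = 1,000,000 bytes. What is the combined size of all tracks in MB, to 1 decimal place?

29.2 MB

Track A: 28,000 × 78 × 1 × 2 = 4,368,000 bytes.
Track B: 8,000 × 78 × 2 × 1 = 1,248,000 bytes.
Track C: 37,800 × 78 × 4 × 2 = 23,587,200 bytes.
Total = 29,203,200 bytes = 29.2 MB.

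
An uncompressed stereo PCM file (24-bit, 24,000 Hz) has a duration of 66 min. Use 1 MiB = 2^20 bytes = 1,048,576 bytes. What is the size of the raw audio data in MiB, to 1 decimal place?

Duration = 66 min = 3,960 s.
Bytes = 24,000 samples/s × 3,960 s × 3 bytes/sample × 2 ch = 570,240,000 bytes.
570,240,000 / 1,048,576 = 543.8 MiB.

543.8 MiB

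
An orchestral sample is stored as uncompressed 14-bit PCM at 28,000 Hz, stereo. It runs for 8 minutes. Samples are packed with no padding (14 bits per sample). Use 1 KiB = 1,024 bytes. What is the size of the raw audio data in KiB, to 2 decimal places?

45937.50 KiB

Duration = 8 minutes = 480 s.
Bits = 28,000 × 480 × 14 × 2 = 376,320,000 bits = 47,040,000 bytes.
47,040,000 / 1,024 = 45937.50 KiB.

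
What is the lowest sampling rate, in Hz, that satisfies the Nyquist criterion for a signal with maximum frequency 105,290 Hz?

Minimum sample rate = 2 × 105,290 Hz = 210,580 Hz.

210,580 Hz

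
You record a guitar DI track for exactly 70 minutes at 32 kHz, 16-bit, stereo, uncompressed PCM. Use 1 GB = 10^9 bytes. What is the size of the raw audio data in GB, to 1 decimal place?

0.5 GB

Duration = exactly 70 minutes = 4,200 s.
Bytes = 32,000 samples/s × 4,200 s × 2 bytes/sample × 2 ch = 537,600,000 bytes.
537,600,000 / 1,000,000,000 = 0.5 GB.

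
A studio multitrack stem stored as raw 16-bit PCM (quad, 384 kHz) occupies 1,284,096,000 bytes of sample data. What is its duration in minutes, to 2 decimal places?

6.97 minutes

Byte rate = 384,000 × 2 × 4 = 3,072,000 bytes/s.
Duration = 1,284,096,000 / 3,072,000 = 418 s.
418 s / 60 = 6.97 minutes.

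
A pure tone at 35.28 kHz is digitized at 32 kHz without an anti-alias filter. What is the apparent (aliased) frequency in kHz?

3.28 kHz

Nyquist = 32,000/2 = 16,000 Hz; 35,280 Hz exceeds it.
Alias = |35,280 − 1×32,000| = |35,280 − 32,000| = 3,280 Hz = 3.28 kHz.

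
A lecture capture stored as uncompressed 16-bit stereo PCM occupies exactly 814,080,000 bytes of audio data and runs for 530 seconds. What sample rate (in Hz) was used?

Bytes = sample_rate × seconds × bytes_per_sample × channels.
sample_rate = 814,080,000 / (530 × 2 × 2) = 814,080,000 / 2,120 = 384,000 Hz.

384,000 Hz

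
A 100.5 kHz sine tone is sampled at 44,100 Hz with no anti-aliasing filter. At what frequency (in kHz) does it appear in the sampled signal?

12.3 kHz

Nyquist = 44,100/2 = 22,050 Hz; 100,500 Hz exceeds it.
Alias = |100,500 − 2×44,100| = |100,500 − 88,200| = 12,300 Hz = 12.3 kHz.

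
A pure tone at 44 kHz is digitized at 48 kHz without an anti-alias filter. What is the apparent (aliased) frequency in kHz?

Nyquist = 48,000/2 = 24,000 Hz; 44,000 Hz exceeds it.
Alias = |44,000 − 1×48,000| = |44,000 − 48,000| = 4,000 Hz = 4 kHz.

4 kHz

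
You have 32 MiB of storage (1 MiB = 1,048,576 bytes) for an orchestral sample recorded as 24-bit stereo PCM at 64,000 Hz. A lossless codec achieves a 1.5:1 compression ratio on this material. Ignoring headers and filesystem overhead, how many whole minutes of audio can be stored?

Uncompressed byte rate = 64,000 × 3 × 2 = 384,000 bytes/s.
After 1.5:1 compression, effective rate ≈ 256000 bytes/s.
Capacity = 32 × 1,048,576 = 33,554,432 bytes.
33,554,432 / effective rate ≈ 131.07 s → 2 minutes.

2 minutes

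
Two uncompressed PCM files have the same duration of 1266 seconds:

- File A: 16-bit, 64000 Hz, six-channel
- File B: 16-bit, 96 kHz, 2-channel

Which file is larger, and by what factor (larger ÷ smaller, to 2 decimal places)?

File A, by a factor of 2.00

File A: 64,000 × 2 × 6 = 768,000 bytes/s.
File B: 96,000 × 2 × 2 = 384,000 bytes/s.
File A is larger; ratio = 972,288,000 / 486,144,000 = 2.00.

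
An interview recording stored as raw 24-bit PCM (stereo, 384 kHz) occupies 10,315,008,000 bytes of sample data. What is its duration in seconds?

4,477 seconds

Byte rate = 384,000 × 3 × 2 = 2,304,000 bytes/s.
Duration = 10,315,008,000 / 2,304,000 = 4,477 s.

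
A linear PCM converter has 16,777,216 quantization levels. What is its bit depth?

24 bits

log2(16,777,216) = 24.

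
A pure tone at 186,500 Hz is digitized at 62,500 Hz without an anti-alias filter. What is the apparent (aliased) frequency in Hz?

Nyquist = 62,500/2 = 31,250 Hz; 186,500 Hz exceeds it.
Alias = |186,500 − 3×62,500| = |186,500 − 187,500| = 1,000 Hz.

1,000 Hz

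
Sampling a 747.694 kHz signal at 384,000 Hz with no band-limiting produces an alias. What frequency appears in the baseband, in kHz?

20.306 kHz

Nyquist = 384,000/2 = 192,000 Hz; 747,694 Hz exceeds it.
Alias = |747,694 − 2×384,000| = |747,694 − 768,000| = 20,306 Hz = 20.306 kHz.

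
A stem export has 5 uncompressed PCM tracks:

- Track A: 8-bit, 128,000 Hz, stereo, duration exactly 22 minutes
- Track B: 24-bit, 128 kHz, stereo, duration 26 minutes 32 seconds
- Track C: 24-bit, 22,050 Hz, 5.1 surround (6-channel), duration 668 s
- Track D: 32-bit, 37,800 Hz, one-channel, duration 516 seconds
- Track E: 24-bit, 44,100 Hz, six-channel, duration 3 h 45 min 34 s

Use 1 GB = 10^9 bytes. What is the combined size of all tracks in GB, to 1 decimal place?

12.6 GB

Track A: exactly 22 minutes = 1,320 s; 128,000 × 1,320 × 1 × 2 = 337,920,000 bytes.
Track B: 26 minutes 32 seconds = 1,592 s; 128,000 × 1,592 × 3 × 2 = 1,222,656,000 bytes.
Track C: 22,050 × 668 × 3 × 6 = 265,129,200 bytes.
Track D: 37,800 × 516 × 4 × 1 = 78,019,200 bytes.
Track E: 3 h 45 min 34 s = 13,534 s; 44,100 × 13,534 × 3 × 6 = 10,743,289,200 bytes.
Total = 12,647,013,600 bytes = 12.6 GB.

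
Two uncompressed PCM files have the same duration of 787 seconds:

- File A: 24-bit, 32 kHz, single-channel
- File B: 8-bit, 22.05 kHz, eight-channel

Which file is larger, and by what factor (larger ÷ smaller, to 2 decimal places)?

File B, by a factor of 1.84

File A: 32,000 × 3 × 1 = 96,000 bytes/s.
File B: 22,050 × 1 × 8 = 176,400 bytes/s.
File B is larger; ratio = 138,826,800 / 75,552,000 = 1.84.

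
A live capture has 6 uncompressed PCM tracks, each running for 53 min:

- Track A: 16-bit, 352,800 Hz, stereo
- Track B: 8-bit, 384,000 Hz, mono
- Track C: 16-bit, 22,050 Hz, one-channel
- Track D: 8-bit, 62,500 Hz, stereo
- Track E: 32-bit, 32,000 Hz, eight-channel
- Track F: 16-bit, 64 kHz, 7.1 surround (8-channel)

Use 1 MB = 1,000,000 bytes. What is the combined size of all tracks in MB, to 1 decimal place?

12759.1 MB

53 min = 3,180 s.
Track A: 352,800 × 3,180 × 2 × 2 = 4,487,616,000 bytes.
Track B: 384,000 × 3,180 × 1 × 1 = 1,221,120,000 bytes.
Track C: 22,050 × 3,180 × 2 × 1 = 140,238,000 bytes.
Track D: 62,500 × 3,180 × 1 × 2 = 397,500,000 bytes.
Track E: 32,000 × 3,180 × 4 × 8 = 3,256,320,000 bytes.
Track F: 64,000 × 3,180 × 2 × 8 = 3,256,320,000 bytes.
Total = 12,759,114,000 bytes = 12759.1 MB.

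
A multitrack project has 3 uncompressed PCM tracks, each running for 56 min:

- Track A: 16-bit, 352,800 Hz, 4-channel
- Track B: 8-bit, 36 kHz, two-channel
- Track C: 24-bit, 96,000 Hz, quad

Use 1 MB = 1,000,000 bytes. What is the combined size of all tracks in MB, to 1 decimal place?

13595.9 MB

56 min = 3,360 s.
Track A: 352,800 × 3,360 × 2 × 4 = 9,483,264,000 bytes.
Track B: 36,000 × 3,360 × 1 × 2 = 241,920,000 bytes.
Track C: 96,000 × 3,360 × 3 × 4 = 3,870,720,000 bytes.
Total = 13,595,904,000 bytes = 13595.9 MB.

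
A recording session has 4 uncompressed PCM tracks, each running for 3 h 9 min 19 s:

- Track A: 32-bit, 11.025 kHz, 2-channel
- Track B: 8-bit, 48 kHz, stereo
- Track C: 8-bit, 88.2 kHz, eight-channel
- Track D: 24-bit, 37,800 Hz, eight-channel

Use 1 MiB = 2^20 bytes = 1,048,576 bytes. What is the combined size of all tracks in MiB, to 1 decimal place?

19466.5 MiB

3 h 9 min 19 s = 11,359 s.
Track A: 11,025 × 11,359 × 4 × 2 = 1,001,863,800 bytes.
Track B: 48,000 × 11,359 × 1 × 2 = 1,090,464,000 bytes.
Track C: 88,200 × 11,359 × 1 × 8 = 8,014,910,400 bytes.
Track D: 37,800 × 11,359 × 3 × 8 = 10,304,884,800 bytes.
Total = 20,412,123,000 bytes = 19466.5 MiB.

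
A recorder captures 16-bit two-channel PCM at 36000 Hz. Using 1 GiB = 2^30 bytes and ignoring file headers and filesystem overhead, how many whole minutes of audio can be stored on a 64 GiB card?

Uncompressed byte rate = 36,000 × 2 × 2 = 144,000 bytes/s.
Capacity = 64 × 1,073,741,824 = 68,719,476,736 bytes.
68,719,476,736 / 144,000 ≈ 477218.59 s → 7,953 minutes.

7,953 minutes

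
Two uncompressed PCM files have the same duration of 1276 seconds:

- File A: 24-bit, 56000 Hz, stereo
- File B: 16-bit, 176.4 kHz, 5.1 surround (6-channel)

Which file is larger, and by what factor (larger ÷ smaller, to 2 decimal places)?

File B, by a factor of 6.30

File A: 56,000 × 3 × 2 = 336,000 bytes/s.
File B: 176,400 × 2 × 6 = 2,116,800 bytes/s.
File B is larger; ratio = 2,701,036,800 / 428,736,000 = 6.30.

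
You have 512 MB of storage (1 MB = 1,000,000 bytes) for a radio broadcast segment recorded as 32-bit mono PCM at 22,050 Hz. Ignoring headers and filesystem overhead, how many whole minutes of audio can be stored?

96 minutes

Uncompressed byte rate = 22,050 × 4 × 1 = 88,200 bytes/s.
Capacity = 512 × 1,000,000 = 512,000,000 bytes.
512,000,000 / 88,200 ≈ 5804.99 s → 96 minutes.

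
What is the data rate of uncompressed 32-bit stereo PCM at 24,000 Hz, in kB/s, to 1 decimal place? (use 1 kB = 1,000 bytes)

Bit rate = 24,000 × 32 × 2 = 1,536,000 bits/s.
1,536,000 / 8 = 192,000 B/s = 192.0 kB/s.

192.0 kB/s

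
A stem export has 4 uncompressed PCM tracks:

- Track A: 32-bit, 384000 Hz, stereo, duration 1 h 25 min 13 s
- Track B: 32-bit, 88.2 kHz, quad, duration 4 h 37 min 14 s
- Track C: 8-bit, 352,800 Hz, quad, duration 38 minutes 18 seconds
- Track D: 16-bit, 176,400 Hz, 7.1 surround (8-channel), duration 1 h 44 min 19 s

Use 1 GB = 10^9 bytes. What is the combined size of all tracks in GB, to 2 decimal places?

Track A: 1 h 25 min 13 s = 5,113 s; 384,000 × 5,113 × 4 × 2 = 15,707,136,000 bytes.
Track B: 4 h 37 min 14 s = 16,634 s; 88,200 × 16,634 × 4 × 4 = 23,473,900,800 bytes.
Track C: 38 minutes 18 seconds = 2,298 s; 352,800 × 2,298 × 1 × 4 = 3,242,937,600 bytes.
Track D: 1 h 44 min 19 s = 6,259 s; 176,400 × 6,259 × 2 × 8 = 17,665,401,600 bytes.
Total = 60,089,376,000 bytes = 60.09 GB.

60.09 GB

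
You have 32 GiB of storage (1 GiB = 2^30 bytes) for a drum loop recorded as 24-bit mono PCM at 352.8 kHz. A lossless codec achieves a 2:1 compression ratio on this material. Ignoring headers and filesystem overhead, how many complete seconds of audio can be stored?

Uncompressed byte rate = 352,800 × 3 × 1 = 1,058,400 bytes/s.
After 2:1 compression, effective rate ≈ 529200 bytes/s.
Capacity = 32 × 1,073,741,824 = 34,359,738,368 bytes.
34,359,738,368 / effective rate ≈ 64927.7 s → 64,927 seconds.

64,927 seconds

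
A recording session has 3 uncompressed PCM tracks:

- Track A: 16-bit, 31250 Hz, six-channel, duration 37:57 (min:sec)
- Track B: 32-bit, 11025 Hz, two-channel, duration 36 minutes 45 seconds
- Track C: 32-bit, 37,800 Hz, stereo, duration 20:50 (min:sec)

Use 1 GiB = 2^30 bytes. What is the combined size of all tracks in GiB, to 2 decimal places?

Track A: 37:57 (min:sec) = 2,277 s; 31,250 × 2,277 × 2 × 6 = 853,875,000 bytes.
Track B: 36 minutes 45 seconds = 2,205 s; 11,025 × 2,205 × 4 × 2 = 194,481,000 bytes.
Track C: 20:50 (min:sec) = 1,250 s; 37,800 × 1,250 × 4 × 2 = 378,000,000 bytes.
Total = 1,426,356,000 bytes = 1.33 GiB.

1.33 GiB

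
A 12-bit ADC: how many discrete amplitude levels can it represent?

2^12 = 4,096.

4,096 levels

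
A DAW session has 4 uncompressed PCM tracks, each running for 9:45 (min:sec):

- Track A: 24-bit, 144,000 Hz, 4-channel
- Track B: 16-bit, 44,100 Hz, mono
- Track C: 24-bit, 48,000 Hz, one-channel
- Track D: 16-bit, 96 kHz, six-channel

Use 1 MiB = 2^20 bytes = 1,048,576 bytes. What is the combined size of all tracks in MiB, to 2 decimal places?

9:45 (min:sec) = 585 s.
Track A: 144,000 × 585 × 3 × 4 = 1,010,880,000 bytes.
Track B: 44,100 × 585 × 2 × 1 = 51,597,000 bytes.
Track C: 48,000 × 585 × 3 × 1 = 84,240,000 bytes.
Track D: 96,000 × 585 × 2 × 6 = 673,920,000 bytes.
Total = 1,820,637,000 bytes = 1736.29 MiB.

1736.29 MiB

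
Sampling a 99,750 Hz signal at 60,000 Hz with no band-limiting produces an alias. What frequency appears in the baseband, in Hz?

Nyquist = 60,000/2 = 30,000 Hz; 99,750 Hz exceeds it.
Alias = |99,750 − 2×60,000| = |99,750 − 120,000| = 20,250 Hz.

20,250 Hz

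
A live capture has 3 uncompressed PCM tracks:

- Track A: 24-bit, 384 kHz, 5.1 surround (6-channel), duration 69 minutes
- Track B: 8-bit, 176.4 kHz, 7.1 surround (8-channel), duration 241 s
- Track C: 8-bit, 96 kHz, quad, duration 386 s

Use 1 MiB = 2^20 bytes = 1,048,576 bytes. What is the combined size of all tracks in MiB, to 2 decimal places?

27755.74 MiB

Track A: 69 minutes = 4,140 s; 384,000 × 4,140 × 3 × 6 = 28,615,680,000 bytes.
Track B: 176,400 × 241 × 1 × 8 = 340,099,200 bytes.
Track C: 96,000 × 386 × 1 × 4 = 148,224,000 bytes.
Total = 29,104,003,200 bytes = 27755.74 MiB.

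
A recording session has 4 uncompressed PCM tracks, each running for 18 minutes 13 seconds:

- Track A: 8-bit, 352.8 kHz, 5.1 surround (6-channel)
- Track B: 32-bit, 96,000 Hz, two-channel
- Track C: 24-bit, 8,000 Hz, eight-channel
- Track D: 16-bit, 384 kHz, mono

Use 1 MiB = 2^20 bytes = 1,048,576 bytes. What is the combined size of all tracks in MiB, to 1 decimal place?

18 minutes 13 seconds = 1,093 s.
Track A: 352,800 × 1,093 × 1 × 6 = 2,313,662,400 bytes.
Track B: 96,000 × 1,093 × 4 × 2 = 839,424,000 bytes.
Track C: 8,000 × 1,093 × 3 × 8 = 209,856,000 bytes.
Track D: 384,000 × 1,093 × 2 × 1 = 839,424,000 bytes.
Total = 4,202,366,400 bytes = 4007.7 MiB.

4007.7 MiB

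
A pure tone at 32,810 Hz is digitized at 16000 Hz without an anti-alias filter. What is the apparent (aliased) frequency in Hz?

Nyquist = 16,000/2 = 8,000 Hz; 32,810 Hz exceeds it.
Alias = |32,810 − 2×16,000| = |32,810 − 32,000| = 810 Hz.

810 Hz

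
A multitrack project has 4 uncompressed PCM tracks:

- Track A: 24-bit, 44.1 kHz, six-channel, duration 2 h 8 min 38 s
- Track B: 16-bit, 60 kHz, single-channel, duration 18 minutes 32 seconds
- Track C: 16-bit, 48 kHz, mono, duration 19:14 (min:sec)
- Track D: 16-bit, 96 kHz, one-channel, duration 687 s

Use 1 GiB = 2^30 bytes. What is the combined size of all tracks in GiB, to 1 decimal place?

6.1 GiB

Track A: 2 h 8 min 38 s = 7,718 s; 44,100 × 7,718 × 3 × 6 = 6,126,548,400 bytes.
Track B: 18 minutes 32 seconds = 1,112 s; 60,000 × 1,112 × 2 × 1 = 133,440,000 bytes.
Track C: 19:14 (min:sec) = 1,154 s; 48,000 × 1,154 × 2 × 1 = 110,784,000 bytes.
Track D: 96,000 × 687 × 2 × 1 = 131,904,000 bytes.
Total = 6,502,676,400 bytes = 6.1 GiB.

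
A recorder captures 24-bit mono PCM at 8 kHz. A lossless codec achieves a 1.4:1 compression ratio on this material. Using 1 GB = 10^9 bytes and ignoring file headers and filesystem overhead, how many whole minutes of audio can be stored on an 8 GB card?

7,777 minutes

Uncompressed byte rate = 8,000 × 3 × 1 = 24,000 bytes/s.
After 1.4:1 compression, effective rate ≈ 17142.86 bytes/s.
Capacity = 8 × 1,000,000,000 = 8,000,000,000 bytes.
8,000,000,000 / effective rate ≈ 466666.67 s → 7,777 minutes.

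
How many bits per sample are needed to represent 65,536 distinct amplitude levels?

log2(65,536) = 16.

16 bits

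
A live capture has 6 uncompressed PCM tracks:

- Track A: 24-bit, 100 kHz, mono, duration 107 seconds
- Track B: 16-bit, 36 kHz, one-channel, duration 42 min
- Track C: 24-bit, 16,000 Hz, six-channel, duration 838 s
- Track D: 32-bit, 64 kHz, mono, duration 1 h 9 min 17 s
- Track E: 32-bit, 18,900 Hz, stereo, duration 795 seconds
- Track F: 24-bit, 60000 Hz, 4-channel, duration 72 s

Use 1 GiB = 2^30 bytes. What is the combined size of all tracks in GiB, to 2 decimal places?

1.57 GiB

Track A: 100,000 × 107 × 3 × 1 = 32,100,000 bytes.
Track B: 42 min = 2,520 s; 36,000 × 2,520 × 2 × 1 = 181,440,000 bytes.
Track C: 16,000 × 838 × 3 × 6 = 241,344,000 bytes.
Track D: 1 h 9 min 17 s = 4,157 s; 64,000 × 4,157 × 4 × 1 = 1,064,192,000 bytes.
Track E: 18,900 × 795 × 4 × 2 = 120,204,000 bytes.
Track F: 60,000 × 72 × 3 × 4 = 51,840,000 bytes.
Total = 1,691,120,000 bytes = 1.57 GiB.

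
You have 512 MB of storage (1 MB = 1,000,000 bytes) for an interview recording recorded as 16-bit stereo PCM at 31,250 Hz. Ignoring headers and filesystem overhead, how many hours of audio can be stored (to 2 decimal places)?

1.14 hours

Uncompressed byte rate = 31,250 × 2 × 2 = 125,000 bytes/s.
Capacity = 512 × 1,000,000 = 512,000,000 bytes.
512,000,000 / 125,000 ≈ 4096 s → 1.14 hours.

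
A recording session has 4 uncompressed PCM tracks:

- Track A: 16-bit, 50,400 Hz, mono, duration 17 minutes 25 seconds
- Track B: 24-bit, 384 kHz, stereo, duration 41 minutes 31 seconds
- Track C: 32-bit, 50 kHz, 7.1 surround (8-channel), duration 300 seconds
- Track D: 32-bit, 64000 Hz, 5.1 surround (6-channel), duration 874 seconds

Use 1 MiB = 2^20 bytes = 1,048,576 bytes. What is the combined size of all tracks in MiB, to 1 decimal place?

7311.9 MiB

Track A: 17 minutes 25 seconds = 1,045 s; 50,400 × 1,045 × 2 × 1 = 105,336,000 bytes.
Track B: 41 minutes 31 seconds = 2,491 s; 384,000 × 2,491 × 3 × 2 = 5,739,264,000 bytes.
Track C: 50,000 × 300 × 4 × 8 = 480,000,000 bytes.
Track D: 64,000 × 874 × 4 × 6 = 1,342,464,000 bytes.
Total = 7,667,064,000 bytes = 7311.9 MiB.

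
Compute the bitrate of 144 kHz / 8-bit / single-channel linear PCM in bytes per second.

Bit rate = 144,000 × 8 × 1 = 1,152,000 bits/s.
1,152,000 / 8 = 144,000 bytes/s.

144,000 bytes/s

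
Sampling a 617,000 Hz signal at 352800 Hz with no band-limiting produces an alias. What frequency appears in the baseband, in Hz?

88,600 Hz

Nyquist = 352,800/2 = 176,400 Hz; 617,000 Hz exceeds it.
Alias = |617,000 − 2×352,800| = |617,000 − 705,600| = 88,600 Hz.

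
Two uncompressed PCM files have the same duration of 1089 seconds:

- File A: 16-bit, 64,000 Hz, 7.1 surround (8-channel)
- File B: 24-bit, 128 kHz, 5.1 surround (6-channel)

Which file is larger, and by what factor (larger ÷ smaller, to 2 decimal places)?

File A: 64,000 × 2 × 8 = 1,024,000 bytes/s.
File B: 128,000 × 3 × 6 = 2,304,000 bytes/s.
File B is larger; ratio = 2,509,056,000 / 1,115,136,000 = 2.25.

File B, by a factor of 2.25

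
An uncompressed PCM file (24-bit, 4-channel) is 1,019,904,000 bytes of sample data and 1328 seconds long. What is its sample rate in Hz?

Bytes = sample_rate × seconds × bytes_per_sample × channels.
sample_rate = 1,019,904,000 / (1,328 × 3 × 4) = 1,019,904,000 / 15,936 = 64,000 Hz.

64,000 Hz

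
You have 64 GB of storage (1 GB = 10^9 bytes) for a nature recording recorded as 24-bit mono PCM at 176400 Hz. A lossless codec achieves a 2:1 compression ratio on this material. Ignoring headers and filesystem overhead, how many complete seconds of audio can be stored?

241,874 seconds

Uncompressed byte rate = 176,400 × 3 × 1 = 529,200 bytes/s.
After 2:1 compression, effective rate ≈ 264600 bytes/s.
Capacity = 64 × 1,000,000,000 = 64,000,000,000 bytes.
64,000,000,000 / effective rate ≈ 241874.53 s → 241,874 seconds.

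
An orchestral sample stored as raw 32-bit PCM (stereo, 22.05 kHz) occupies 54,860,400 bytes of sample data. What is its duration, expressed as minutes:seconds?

Byte rate = 22,050 × 4 × 2 = 176,400 bytes/s.
Duration = 54,860,400 / 176,400 = 311 s.
311 s = 5:11.

5:11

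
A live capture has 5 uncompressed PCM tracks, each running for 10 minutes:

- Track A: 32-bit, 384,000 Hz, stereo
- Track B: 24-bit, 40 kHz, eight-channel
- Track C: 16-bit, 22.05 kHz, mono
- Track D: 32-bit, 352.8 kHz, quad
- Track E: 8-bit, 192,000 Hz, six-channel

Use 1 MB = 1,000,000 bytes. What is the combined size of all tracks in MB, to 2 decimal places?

6523.74 MB

10 minutes = 600 s.
Track A: 384,000 × 600 × 4 × 2 = 1,843,200,000 bytes.
Track B: 40,000 × 600 × 3 × 8 = 576,000,000 bytes.
Track C: 22,050 × 600 × 2 × 1 = 26,460,000 bytes.
Track D: 352,800 × 600 × 4 × 4 = 3,386,880,000 bytes.
Track E: 192,000 × 600 × 1 × 6 = 691,200,000 bytes.
Total = 6,523,740,000 bytes = 6523.74 MB.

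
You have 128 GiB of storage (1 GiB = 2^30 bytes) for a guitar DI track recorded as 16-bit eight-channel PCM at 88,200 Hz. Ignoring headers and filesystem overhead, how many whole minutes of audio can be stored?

Uncompressed byte rate = 88,200 × 2 × 8 = 1,411,200 bytes/s.
Capacity = 128 × 1,073,741,824 = 137,438,953,472 bytes.
137,438,953,472 / 1,411,200 ≈ 97391.55 s → 1,623 minutes.

1,623 minutes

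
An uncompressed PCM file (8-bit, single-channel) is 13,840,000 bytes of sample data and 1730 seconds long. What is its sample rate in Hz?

8,000 Hz

Bytes = sample_rate × seconds × bytes_per_sample × channels.
sample_rate = 13,840,000 / (1,730 × 1 × 1) = 13,840,000 / 1,730 = 8,000 Hz.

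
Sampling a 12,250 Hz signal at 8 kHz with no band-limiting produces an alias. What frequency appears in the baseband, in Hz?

Nyquist = 8,000/2 = 4,000 Hz; 12,250 Hz exceeds it.
Alias = |12,250 − 2×8,000| = |12,250 − 16,000| = 3,750 Hz.

3,750 Hz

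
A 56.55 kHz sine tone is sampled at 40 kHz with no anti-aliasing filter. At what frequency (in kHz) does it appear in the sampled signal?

16.55 kHz

Nyquist = 40,000/2 = 20,000 Hz; 56,550 Hz exceeds it.
Alias = |56,550 − 1×40,000| = |56,550 − 40,000| = 16,550 Hz = 16.55 kHz.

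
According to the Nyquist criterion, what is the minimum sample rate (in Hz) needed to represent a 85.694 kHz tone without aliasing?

171,388 Hz

Minimum sample rate = 2 × 85,694 Hz = 171,388 Hz.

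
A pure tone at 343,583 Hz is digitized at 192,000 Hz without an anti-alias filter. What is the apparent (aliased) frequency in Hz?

40,417 Hz

Nyquist = 192,000/2 = 96,000 Hz; 343,583 Hz exceeds it.
Alias = |343,583 − 2×192,000| = |343,583 − 384,000| = 40,417 Hz.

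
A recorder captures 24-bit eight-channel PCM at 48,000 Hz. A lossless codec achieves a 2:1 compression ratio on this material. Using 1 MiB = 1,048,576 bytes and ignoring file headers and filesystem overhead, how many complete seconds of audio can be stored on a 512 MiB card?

Uncompressed byte rate = 48,000 × 3 × 8 = 1,152,000 bytes/s.
After 2:1 compression, effective rate ≈ 576000 bytes/s.
Capacity = 512 × 1,048,576 = 536,870,912 bytes.
536,870,912 / effective rate ≈ 932.07 s → 932 seconds.

932 seconds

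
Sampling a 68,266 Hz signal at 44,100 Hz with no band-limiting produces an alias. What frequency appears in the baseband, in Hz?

19,934 Hz

Nyquist = 44,100/2 = 22,050 Hz; 68,266 Hz exceeds it.
Alias = |68,266 − 2×44,100| = |68,266 − 88,200| = 19,934 Hz.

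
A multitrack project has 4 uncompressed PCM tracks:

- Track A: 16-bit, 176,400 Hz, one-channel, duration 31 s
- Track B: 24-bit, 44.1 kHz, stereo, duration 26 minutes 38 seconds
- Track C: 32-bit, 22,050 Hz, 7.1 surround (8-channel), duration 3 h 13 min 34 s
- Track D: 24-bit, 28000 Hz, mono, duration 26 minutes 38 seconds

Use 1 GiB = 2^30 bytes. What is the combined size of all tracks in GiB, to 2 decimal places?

Track A: 176,400 × 31 × 2 × 1 = 10,936,800 bytes.
Track B: 26 minutes 38 seconds = 1,598 s; 44,100 × 1,598 × 3 × 2 = 422,830,800 bytes.
Track C: 3 h 13 min 34 s = 11,614 s; 22,050 × 11,614 × 4 × 8 = 8,194,838,400 bytes.
Track D: 26 minutes 38 seconds = 1,598 s; 28,000 × 1,598 × 3 × 1 = 134,232,000 bytes.
Total = 8,762,838,000 bytes = 8.16 GiB.

8.16 GiB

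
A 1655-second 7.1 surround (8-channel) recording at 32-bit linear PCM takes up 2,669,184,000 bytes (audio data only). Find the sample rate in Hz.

Bytes = sample_rate × seconds × bytes_per_sample × channels.
sample_rate = 2,669,184,000 / (1,655 × 4 × 8) = 2,669,184,000 / 52,960 = 50,400 Hz.

50,400 Hz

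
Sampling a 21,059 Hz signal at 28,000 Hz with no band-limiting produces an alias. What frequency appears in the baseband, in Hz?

Nyquist = 28,000/2 = 14,000 Hz; 21,059 Hz exceeds it.
Alias = |21,059 − 1×28,000| = |21,059 − 28,000| = 6,941 Hz.

6,941 Hz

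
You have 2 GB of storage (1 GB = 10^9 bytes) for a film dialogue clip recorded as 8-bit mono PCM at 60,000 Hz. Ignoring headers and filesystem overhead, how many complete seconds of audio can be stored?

33,333 seconds

Uncompressed byte rate = 60,000 × 1 × 1 = 60,000 bytes/s.
Capacity = 2 × 1,000,000,000 = 2,000,000,000 bytes.
2,000,000,000 / 60,000 ≈ 33333.33 s → 33,333 seconds.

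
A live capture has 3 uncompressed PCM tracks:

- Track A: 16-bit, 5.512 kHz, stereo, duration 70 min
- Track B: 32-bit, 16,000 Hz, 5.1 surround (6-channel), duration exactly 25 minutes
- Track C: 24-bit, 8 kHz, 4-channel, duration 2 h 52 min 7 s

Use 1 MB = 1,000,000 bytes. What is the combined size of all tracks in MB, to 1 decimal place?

Track A: 70 min = 4,200 s; 5,512 × 4,200 × 2 × 2 = 92,601,600 bytes.
Track B: exactly 25 minutes = 1,500 s; 16,000 × 1,500 × 4 × 6 = 576,000,000 bytes.
Track C: 2 h 52 min 7 s = 10,327 s; 8,000 × 10,327 × 3 × 4 = 991,392,000 bytes.
Total = 1,659,993,600 bytes = 1660.0 MB.

1660.0 MB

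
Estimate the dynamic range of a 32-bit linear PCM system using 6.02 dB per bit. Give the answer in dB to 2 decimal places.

192.64 dB

32 × 6.02 = 192.64 dB.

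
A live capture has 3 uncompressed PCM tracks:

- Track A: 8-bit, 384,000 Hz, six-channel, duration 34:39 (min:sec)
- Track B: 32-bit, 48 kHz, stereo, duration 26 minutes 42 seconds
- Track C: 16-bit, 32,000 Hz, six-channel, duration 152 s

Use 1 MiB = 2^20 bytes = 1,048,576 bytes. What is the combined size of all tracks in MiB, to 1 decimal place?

5210.4 MiB

Track A: 34:39 (min:sec) = 2,079 s; 384,000 × 2,079 × 1 × 6 = 4,790,016,000 bytes.
Track B: 26 minutes 42 seconds = 1,602 s; 48,000 × 1,602 × 4 × 2 = 615,168,000 bytes.
Track C: 32,000 × 152 × 2 × 6 = 58,368,000 bytes.
Total = 5,463,552,000 bytes = 5210.4 MiB.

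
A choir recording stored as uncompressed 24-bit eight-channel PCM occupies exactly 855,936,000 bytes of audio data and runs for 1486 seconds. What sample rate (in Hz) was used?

Bytes = sample_rate × seconds × bytes_per_sample × channels.
sample_rate = 855,936,000 / (1,486 × 3 × 8) = 855,936,000 / 35,664 = 24,000 Hz.

24,000 Hz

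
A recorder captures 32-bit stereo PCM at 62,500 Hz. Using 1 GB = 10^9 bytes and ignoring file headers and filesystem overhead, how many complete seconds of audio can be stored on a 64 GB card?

128,000 seconds

Uncompressed byte rate = 62,500 × 4 × 2 = 500,000 bytes/s.
Capacity = 64 × 1,000,000,000 = 64,000,000,000 bytes.
64,000,000,000 / 500,000 ≈ 128000 s → 128,000 seconds.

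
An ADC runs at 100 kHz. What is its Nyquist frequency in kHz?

Nyquist frequency = sample rate / 2 = 100,000 / 2 = 50 kHz.

50 kHz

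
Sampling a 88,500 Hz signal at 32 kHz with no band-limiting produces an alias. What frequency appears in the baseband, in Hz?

Nyquist = 32,000/2 = 16,000 Hz; 88,500 Hz exceeds it.
Alias = |88,500 − 3×32,000| = |88,500 − 96,000| = 7,500 Hz.

7,500 Hz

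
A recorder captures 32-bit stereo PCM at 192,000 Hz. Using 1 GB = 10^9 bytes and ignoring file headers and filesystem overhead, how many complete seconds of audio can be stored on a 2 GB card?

Uncompressed byte rate = 192,000 × 4 × 2 = 1,536,000 bytes/s.
Capacity = 2 × 1,000,000,000 = 2,000,000,000 bytes.
2,000,000,000 / 1,536,000 ≈ 1302.08 s → 1,302 seconds.

1,302 seconds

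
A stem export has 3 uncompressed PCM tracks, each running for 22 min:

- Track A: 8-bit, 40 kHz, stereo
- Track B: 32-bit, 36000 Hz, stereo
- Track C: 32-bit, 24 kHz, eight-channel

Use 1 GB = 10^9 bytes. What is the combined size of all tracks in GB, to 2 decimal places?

1.50 GB

22 min = 1,320 s.
Track A: 40,000 × 1,320 × 1 × 2 = 105,600,000 bytes.
Track B: 36,000 × 1,320 × 4 × 2 = 380,160,000 bytes.
Track C: 24,000 × 1,320 × 4 × 8 = 1,013,760,000 bytes.
Total = 1,499,520,000 bytes = 1.50 GB.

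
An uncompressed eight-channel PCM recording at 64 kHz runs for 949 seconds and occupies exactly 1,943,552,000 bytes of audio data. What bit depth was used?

Bytes per sample = 1,943,552,000 / (64,000 × 949 × 8) = 1,943,552,000 / 485,888,000 = 4.
Bit depth = 4 × 8 = 32 bits.

32 bits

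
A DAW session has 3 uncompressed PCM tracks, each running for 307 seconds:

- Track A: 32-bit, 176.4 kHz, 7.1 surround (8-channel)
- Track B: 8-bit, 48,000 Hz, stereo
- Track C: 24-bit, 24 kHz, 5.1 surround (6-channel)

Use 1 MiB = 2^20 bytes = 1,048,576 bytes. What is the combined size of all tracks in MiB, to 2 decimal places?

Track A: 176,400 × 307 × 4 × 8 = 1,732,953,600 bytes.
Track B: 48,000 × 307 × 1 × 2 = 29,472,000 bytes.
Track C: 24,000 × 307 × 3 × 6 = 132,624,000 bytes.
Total = 1,895,049,600 bytes = 1807.26 MiB.

1807.26 MiB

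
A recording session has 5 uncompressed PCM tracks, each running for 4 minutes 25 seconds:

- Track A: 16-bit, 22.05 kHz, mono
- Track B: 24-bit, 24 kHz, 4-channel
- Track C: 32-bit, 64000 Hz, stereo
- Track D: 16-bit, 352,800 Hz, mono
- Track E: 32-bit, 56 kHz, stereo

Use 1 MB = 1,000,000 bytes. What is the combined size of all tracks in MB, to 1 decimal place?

4 minutes 25 seconds = 265 s.
Track A: 22,050 × 265 × 2 × 1 = 11,686,500 bytes.
Track B: 24,000 × 265 × 3 × 4 = 76,320,000 bytes.
Track C: 64,000 × 265 × 4 × 2 = 135,680,000 bytes.
Track D: 352,800 × 265 × 2 × 1 = 186,984,000 bytes.
Track E: 56,000 × 265 × 4 × 2 = 118,720,000 bytes.
Total = 529,390,500 bytes = 529.4 MB.

529.4 MB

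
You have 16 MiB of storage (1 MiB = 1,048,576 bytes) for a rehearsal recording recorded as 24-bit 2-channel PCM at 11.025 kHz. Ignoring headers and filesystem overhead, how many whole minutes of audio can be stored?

Uncompressed byte rate = 11,025 × 3 × 2 = 66,150 bytes/s.
Capacity = 16 × 1,048,576 = 16,777,216 bytes.
16,777,216 / 66,150 ≈ 253.62 s → 4 minutes.

4 minutes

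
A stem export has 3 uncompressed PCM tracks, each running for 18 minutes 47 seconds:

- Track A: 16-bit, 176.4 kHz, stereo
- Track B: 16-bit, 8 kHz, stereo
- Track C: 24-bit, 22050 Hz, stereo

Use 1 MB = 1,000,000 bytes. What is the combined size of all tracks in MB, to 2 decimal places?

980.38 MB

18 minutes 47 seconds = 1,127 s.
Track A: 176,400 × 1,127 × 2 × 2 = 795,211,200 bytes.
Track B: 8,000 × 1,127 × 2 × 2 = 36,064,000 bytes.
Track C: 22,050 × 1,127 × 3 × 2 = 149,102,100 bytes.
Total = 980,377,300 bytes = 980.38 MB.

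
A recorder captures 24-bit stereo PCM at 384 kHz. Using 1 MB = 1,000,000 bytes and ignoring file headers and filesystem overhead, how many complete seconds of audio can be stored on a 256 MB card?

Uncompressed byte rate = 384,000 × 3 × 2 = 2,304,000 bytes/s.
Capacity = 256 × 1,000,000 = 256,000,000 bytes.
256,000,000 / 2,304,000 ≈ 111.11 s → 111 seconds.

111 seconds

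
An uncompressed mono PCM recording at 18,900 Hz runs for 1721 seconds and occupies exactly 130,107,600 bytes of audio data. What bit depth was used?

32 bits

Bytes per sample = 130,107,600 / (18,900 × 1,721 × 1) = 130,107,600 / 32,526,900 = 4.
Bit depth = 4 × 8 = 32 bits.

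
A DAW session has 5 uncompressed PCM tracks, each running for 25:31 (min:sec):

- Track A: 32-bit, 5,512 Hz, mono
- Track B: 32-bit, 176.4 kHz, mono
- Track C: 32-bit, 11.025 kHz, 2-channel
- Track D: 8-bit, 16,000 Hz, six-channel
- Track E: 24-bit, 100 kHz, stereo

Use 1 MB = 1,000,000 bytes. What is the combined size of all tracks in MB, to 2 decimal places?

2314.64 MB

25:31 (min:sec) = 1,531 s.
Track A: 5,512 × 1,531 × 4 × 1 = 33,755,488 bytes.
Track B: 176,400 × 1,531 × 4 × 1 = 1,080,273,600 bytes.
Track C: 11,025 × 1,531 × 4 × 2 = 135,034,200 bytes.
Track D: 16,000 × 1,531 × 1 × 6 = 146,976,000 bytes.
Track E: 100,000 × 1,531 × 3 × 2 = 918,600,000 bytes.
Total = 2,314,639,288 bytes = 2314.64 MB.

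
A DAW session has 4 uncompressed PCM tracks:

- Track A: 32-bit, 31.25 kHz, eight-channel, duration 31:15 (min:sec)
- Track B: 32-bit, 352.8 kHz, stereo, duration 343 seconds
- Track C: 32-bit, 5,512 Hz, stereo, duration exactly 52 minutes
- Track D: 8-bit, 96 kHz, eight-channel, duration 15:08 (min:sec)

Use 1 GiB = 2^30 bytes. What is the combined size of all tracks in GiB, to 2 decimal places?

Track A: 31:15 (min:sec) = 1,875 s; 31,250 × 1,875 × 4 × 8 = 1,875,000,000 bytes.
Track B: 352,800 × 343 × 4 × 2 = 968,083,200 bytes.
Track C: exactly 52 minutes = 3,120 s; 5,512 × 3,120 × 4 × 2 = 137,579,520 bytes.
Track D: 15:08 (min:sec) = 908 s; 96,000 × 908 × 1 × 8 = 697,344,000 bytes.
Total = 3,678,006,720 bytes = 3.43 GiB.

3.43 GiB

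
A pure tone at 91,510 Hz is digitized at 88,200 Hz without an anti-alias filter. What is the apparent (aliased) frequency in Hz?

3,310 Hz

Nyquist = 88,200/2 = 44,100 Hz; 91,510 Hz exceeds it.
Alias = |91,510 − 1×88,200| = |91,510 − 88,200| = 3,310 Hz.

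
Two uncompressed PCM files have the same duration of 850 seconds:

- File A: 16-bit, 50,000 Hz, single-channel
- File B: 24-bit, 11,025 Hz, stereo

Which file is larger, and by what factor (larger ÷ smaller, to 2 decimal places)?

File A: 50,000 × 2 × 1 = 100,000 bytes/s.
File B: 11,025 × 3 × 2 = 66,150 bytes/s.
File A is larger; ratio = 85,000,000 / 56,227,500 = 1.51.

File A, by a factor of 1.51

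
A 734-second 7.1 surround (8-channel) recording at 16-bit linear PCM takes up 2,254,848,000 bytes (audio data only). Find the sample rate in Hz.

Bytes = sample_rate × seconds × bytes_per_sample × channels.
sample_rate = 2,254,848,000 / (734 × 2 × 8) = 2,254,848,000 / 11,744 = 192,000 Hz.

192,000 Hz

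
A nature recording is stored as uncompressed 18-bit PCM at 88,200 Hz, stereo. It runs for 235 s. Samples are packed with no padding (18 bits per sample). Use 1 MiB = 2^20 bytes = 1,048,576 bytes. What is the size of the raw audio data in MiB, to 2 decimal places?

88.95 MiB

Bits = 88,200 × 235 × 18 × 2 = 746,172,000 bits = 93,271,500 bytes.
93,271,500 / 1,048,576 = 88.95 MiB.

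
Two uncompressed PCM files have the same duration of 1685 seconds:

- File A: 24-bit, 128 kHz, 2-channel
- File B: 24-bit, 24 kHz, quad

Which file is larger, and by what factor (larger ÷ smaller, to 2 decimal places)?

File A: 128,000 × 3 × 2 = 768,000 bytes/s.
File B: 24,000 × 3 × 4 = 288,000 bytes/s.
File A is larger; ratio = 1,294,080,000 / 485,280,000 = 2.67.

File A, by a factor of 2.67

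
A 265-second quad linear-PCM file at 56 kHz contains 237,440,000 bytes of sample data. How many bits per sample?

Bytes per sample = 237,440,000 / (56,000 × 265 × 4) = 237,440,000 / 59,360,000 = 4.
Bit depth = 4 × 8 = 32 bits.

32 bits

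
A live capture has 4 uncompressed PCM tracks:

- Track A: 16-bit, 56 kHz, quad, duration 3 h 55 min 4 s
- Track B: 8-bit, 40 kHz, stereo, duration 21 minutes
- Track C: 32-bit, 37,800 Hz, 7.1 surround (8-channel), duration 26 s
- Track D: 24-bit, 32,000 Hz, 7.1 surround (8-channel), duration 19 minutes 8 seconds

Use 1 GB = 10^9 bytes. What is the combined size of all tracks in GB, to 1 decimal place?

7.3 GB

Track A: 3 h 55 min 4 s = 14,104 s; 56,000 × 14,104 × 2 × 4 = 6,318,592,000 bytes.
Track B: 21 minutes = 1,260 s; 40,000 × 1,260 × 1 × 2 = 100,800,000 bytes.
Track C: 37,800 × 26 × 4 × 8 = 31,449,600 bytes.
Track D: 19 minutes 8 seconds = 1,148 s; 32,000 × 1,148 × 3 × 8 = 881,664,000 bytes.
Total = 7,332,505,600 bytes = 7.3 GB.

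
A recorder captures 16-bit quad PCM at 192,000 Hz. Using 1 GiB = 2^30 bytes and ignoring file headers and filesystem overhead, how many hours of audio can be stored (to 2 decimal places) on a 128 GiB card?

Uncompressed byte rate = 192,000 × 2 × 4 = 1,536,000 bytes/s.
Capacity = 128 × 1,073,741,824 = 137,438,953,472 bytes.
137,438,953,472 / 1,536,000 ≈ 89478.49 s → 24.86 hours.

24.86 hours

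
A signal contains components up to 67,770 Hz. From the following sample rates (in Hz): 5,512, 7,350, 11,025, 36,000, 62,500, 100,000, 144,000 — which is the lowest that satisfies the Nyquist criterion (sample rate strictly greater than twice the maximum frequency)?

144,000 Hz

Need sample rate > 2 × 67,770 = 135,540 Hz.
Lowest listed rate above 135,540 Hz is 144,000 Hz.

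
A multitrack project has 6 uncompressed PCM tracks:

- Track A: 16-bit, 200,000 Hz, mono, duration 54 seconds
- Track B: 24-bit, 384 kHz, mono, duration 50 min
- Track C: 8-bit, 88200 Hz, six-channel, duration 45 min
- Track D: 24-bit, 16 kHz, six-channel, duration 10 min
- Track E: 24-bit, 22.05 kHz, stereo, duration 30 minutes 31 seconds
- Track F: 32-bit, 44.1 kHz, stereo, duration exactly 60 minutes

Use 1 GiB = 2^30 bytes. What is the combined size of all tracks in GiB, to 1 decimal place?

6.1 GiB

Track A: 200,000 × 54 × 2 × 1 = 21,600,000 bytes.
Track B: 50 min = 3,000 s; 384,000 × 3,000 × 3 × 1 = 3,456,000,000 bytes.
Track C: 45 min = 2,700 s; 88,200 × 2,700 × 1 × 6 = 1,428,840,000 bytes.
Track D: 10 min = 600 s; 16,000 × 600 × 3 × 6 = 172,800,000 bytes.
Track E: 30 minutes 31 seconds = 1,831 s; 22,050 × 1,831 × 3 × 2 = 242,241,300 bytes.
Track F: exactly 60 minutes = 3,600 s; 44,100 × 3,600 × 4 × 2 = 1,270,080,000 bytes.
Total = 6,591,561,300 bytes = 6.1 GiB.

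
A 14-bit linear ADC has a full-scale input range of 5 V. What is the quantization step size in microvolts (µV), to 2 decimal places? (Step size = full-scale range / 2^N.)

5 V / 2^14 = 5 / 16,384 V = 305.18 µV.

305.18 µV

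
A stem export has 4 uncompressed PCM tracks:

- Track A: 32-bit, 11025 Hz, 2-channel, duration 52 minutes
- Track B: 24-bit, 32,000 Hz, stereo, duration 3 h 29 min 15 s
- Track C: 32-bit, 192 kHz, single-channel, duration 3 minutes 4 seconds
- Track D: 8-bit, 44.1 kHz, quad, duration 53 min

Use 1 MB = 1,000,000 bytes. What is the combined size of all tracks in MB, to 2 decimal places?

3388.01 MB

Track A: 52 minutes = 3,120 s; 11,025 × 3,120 × 4 × 2 = 275,184,000 bytes.
Track B: 3 h 29 min 15 s = 12,555 s; 32,000 × 12,555 × 3 × 2 = 2,410,560,000 bytes.
Track C: 3 minutes 4 seconds = 184 s; 192,000 × 184 × 4 × 1 = 141,312,000 bytes.
Track D: 53 min = 3,180 s; 44,100 × 3,180 × 1 × 4 = 560,952,000 bytes.
Total = 3,388,008,000 bytes = 3388.01 MB.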